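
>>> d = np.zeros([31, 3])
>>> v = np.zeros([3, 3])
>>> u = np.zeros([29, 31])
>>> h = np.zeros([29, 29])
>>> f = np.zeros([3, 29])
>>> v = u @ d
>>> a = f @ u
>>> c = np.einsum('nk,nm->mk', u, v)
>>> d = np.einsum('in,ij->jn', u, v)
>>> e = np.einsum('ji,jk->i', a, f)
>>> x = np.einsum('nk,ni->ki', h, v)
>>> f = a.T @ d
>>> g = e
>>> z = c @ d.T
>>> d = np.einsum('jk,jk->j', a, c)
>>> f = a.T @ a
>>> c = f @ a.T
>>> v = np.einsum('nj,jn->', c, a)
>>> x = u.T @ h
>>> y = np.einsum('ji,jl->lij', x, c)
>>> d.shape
(3,)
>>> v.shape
()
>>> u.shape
(29, 31)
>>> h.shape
(29, 29)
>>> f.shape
(31, 31)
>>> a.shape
(3, 31)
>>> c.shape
(31, 3)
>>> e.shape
(31,)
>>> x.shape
(31, 29)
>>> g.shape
(31,)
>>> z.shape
(3, 3)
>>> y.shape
(3, 29, 31)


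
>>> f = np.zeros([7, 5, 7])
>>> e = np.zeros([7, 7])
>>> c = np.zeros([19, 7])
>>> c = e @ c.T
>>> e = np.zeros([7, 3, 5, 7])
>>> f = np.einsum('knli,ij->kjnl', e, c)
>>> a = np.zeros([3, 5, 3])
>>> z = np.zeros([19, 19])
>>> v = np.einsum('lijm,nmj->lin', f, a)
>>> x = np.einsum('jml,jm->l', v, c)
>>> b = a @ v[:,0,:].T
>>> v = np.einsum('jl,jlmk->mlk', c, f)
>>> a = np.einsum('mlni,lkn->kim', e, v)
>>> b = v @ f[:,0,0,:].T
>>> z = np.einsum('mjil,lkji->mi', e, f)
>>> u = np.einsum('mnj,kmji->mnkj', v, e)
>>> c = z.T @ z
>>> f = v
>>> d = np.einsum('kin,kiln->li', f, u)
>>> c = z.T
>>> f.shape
(3, 19, 5)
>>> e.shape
(7, 3, 5, 7)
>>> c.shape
(5, 7)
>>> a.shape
(19, 7, 7)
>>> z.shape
(7, 5)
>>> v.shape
(3, 19, 5)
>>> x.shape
(3,)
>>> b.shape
(3, 19, 7)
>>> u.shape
(3, 19, 7, 5)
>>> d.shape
(7, 19)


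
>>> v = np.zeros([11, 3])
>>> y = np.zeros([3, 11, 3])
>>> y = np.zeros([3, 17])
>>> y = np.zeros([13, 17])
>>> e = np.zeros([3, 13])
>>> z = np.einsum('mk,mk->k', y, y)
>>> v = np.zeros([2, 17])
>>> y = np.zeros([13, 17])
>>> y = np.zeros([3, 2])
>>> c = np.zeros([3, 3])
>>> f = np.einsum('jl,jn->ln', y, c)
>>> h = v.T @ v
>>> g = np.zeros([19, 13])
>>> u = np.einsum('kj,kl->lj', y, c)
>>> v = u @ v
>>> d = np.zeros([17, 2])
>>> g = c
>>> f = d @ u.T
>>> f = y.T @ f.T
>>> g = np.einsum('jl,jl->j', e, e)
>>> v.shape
(3, 17)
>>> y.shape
(3, 2)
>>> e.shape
(3, 13)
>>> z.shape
(17,)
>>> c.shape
(3, 3)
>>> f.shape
(2, 17)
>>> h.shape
(17, 17)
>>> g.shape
(3,)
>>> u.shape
(3, 2)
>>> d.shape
(17, 2)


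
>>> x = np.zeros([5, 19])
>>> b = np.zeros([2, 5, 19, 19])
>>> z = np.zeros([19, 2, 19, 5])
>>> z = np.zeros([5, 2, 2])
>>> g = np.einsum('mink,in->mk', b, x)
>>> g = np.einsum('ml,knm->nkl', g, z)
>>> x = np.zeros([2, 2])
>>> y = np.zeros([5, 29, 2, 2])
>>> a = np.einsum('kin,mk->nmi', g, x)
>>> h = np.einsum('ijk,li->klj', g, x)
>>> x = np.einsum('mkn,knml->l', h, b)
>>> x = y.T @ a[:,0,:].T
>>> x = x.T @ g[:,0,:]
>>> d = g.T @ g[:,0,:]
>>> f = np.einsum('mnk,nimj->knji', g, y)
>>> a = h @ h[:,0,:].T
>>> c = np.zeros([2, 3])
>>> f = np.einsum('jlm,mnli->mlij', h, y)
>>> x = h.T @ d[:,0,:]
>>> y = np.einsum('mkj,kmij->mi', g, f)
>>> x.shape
(5, 2, 19)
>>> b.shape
(2, 5, 19, 19)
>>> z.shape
(5, 2, 2)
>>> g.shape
(2, 5, 19)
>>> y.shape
(2, 2)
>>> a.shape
(19, 2, 19)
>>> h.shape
(19, 2, 5)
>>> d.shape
(19, 5, 19)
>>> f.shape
(5, 2, 2, 19)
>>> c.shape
(2, 3)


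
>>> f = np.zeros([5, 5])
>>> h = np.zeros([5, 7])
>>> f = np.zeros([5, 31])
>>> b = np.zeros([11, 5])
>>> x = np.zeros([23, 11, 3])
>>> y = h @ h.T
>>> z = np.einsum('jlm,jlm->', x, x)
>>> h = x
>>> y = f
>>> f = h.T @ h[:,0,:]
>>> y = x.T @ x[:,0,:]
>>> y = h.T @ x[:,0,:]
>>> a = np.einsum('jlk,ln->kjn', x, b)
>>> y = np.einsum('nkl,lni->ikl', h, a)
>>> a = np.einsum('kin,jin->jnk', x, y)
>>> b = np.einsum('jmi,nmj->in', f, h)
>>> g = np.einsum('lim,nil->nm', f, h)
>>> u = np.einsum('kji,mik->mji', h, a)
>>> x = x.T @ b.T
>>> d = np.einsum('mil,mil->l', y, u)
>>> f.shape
(3, 11, 3)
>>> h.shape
(23, 11, 3)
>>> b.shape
(3, 23)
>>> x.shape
(3, 11, 3)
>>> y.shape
(5, 11, 3)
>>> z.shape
()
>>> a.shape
(5, 3, 23)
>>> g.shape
(23, 3)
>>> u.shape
(5, 11, 3)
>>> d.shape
(3,)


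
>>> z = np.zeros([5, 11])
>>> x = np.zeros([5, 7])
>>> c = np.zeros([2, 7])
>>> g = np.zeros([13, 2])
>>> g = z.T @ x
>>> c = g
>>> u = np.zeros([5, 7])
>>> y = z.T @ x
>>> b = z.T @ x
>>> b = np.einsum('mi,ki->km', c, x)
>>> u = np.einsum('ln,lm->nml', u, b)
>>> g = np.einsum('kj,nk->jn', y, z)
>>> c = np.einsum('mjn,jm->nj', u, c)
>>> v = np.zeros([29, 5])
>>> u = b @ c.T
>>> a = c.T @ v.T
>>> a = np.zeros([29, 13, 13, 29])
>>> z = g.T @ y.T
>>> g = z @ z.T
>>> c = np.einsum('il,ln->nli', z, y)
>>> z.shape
(5, 11)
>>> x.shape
(5, 7)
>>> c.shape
(7, 11, 5)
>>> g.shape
(5, 5)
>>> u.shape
(5, 5)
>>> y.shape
(11, 7)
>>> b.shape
(5, 11)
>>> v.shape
(29, 5)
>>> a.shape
(29, 13, 13, 29)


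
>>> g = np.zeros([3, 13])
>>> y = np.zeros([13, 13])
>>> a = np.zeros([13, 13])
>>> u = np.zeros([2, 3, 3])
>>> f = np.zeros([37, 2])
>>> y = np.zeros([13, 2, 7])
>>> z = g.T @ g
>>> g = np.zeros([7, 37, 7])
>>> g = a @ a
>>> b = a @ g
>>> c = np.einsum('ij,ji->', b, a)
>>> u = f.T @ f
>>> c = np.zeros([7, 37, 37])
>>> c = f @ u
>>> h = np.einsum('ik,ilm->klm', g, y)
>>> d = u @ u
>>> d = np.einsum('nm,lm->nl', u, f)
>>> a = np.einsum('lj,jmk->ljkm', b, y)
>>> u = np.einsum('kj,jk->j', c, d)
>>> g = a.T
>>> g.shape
(2, 7, 13, 13)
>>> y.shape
(13, 2, 7)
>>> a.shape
(13, 13, 7, 2)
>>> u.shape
(2,)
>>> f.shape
(37, 2)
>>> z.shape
(13, 13)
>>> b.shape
(13, 13)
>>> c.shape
(37, 2)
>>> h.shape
(13, 2, 7)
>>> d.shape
(2, 37)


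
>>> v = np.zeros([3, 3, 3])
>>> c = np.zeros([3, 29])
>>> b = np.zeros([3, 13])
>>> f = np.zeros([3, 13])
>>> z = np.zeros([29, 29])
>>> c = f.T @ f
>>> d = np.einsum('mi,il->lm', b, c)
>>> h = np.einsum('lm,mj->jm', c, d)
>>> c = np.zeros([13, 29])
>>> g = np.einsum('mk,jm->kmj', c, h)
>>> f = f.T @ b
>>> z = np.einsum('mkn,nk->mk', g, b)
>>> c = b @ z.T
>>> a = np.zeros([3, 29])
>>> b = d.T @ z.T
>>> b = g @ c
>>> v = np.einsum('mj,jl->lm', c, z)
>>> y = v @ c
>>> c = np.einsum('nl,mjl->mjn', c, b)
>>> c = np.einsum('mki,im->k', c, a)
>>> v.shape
(13, 3)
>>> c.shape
(13,)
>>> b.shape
(29, 13, 29)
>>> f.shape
(13, 13)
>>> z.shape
(29, 13)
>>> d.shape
(13, 3)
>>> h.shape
(3, 13)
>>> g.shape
(29, 13, 3)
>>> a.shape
(3, 29)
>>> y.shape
(13, 29)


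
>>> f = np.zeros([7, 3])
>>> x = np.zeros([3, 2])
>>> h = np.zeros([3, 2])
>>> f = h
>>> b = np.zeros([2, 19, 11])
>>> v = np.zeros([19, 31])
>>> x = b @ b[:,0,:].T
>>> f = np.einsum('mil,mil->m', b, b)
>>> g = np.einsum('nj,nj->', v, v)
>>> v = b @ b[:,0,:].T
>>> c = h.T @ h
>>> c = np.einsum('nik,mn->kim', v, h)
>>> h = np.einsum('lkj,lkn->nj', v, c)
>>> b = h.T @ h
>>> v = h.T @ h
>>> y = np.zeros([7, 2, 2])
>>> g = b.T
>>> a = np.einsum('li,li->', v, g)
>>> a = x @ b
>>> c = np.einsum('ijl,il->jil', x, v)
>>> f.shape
(2,)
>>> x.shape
(2, 19, 2)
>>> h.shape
(3, 2)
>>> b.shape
(2, 2)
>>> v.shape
(2, 2)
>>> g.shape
(2, 2)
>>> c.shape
(19, 2, 2)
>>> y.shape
(7, 2, 2)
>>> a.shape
(2, 19, 2)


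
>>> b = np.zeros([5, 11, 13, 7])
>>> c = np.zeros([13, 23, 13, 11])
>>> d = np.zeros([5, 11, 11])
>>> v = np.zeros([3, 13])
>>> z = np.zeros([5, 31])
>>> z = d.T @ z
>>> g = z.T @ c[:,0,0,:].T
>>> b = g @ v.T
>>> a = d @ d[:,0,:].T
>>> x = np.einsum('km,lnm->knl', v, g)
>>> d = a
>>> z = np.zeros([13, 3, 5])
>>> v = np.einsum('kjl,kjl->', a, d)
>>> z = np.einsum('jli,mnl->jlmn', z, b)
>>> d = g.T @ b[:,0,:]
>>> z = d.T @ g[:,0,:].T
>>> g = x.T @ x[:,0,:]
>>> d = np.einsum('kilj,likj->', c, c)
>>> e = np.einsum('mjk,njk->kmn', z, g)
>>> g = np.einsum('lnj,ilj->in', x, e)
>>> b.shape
(31, 11, 3)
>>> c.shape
(13, 23, 13, 11)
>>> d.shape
()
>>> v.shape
()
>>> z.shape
(3, 11, 31)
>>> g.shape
(31, 11)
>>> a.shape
(5, 11, 5)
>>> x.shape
(3, 11, 31)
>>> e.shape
(31, 3, 31)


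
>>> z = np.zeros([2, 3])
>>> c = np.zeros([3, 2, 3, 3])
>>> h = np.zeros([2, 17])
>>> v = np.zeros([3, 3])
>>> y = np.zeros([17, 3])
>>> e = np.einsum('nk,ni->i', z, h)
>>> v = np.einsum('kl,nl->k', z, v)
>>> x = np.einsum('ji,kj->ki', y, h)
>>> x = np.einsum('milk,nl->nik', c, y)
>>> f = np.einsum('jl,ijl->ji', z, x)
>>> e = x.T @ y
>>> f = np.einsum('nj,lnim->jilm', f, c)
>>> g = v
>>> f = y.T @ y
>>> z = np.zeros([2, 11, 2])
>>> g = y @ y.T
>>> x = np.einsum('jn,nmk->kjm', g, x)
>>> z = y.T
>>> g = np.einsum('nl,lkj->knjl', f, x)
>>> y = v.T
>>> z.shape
(3, 17)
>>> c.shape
(3, 2, 3, 3)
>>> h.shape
(2, 17)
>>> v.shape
(2,)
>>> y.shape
(2,)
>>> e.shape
(3, 2, 3)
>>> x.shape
(3, 17, 2)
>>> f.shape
(3, 3)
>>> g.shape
(17, 3, 2, 3)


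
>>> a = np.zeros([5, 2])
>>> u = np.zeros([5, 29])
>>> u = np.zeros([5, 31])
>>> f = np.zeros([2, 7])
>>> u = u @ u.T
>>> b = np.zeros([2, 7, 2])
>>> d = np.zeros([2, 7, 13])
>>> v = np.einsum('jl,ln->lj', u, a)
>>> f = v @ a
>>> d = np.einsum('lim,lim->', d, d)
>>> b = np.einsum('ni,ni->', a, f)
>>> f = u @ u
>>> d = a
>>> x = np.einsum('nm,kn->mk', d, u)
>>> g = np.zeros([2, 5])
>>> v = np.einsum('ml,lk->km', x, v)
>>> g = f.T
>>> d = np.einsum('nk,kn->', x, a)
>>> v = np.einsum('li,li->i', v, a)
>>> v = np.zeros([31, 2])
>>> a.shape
(5, 2)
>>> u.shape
(5, 5)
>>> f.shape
(5, 5)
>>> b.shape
()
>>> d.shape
()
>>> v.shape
(31, 2)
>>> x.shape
(2, 5)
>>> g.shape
(5, 5)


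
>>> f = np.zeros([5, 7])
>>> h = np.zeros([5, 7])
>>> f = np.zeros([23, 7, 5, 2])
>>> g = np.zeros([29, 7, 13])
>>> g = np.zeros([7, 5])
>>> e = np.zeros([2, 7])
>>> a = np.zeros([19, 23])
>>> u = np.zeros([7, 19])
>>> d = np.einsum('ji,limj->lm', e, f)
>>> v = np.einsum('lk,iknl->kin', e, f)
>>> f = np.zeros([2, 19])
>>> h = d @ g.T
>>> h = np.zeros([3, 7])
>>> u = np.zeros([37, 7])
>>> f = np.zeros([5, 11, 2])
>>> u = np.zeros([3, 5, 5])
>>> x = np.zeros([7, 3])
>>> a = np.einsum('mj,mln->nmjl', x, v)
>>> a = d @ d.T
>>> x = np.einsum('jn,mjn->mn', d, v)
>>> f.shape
(5, 11, 2)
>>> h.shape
(3, 7)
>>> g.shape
(7, 5)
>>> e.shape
(2, 7)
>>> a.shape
(23, 23)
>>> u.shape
(3, 5, 5)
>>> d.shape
(23, 5)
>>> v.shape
(7, 23, 5)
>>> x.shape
(7, 5)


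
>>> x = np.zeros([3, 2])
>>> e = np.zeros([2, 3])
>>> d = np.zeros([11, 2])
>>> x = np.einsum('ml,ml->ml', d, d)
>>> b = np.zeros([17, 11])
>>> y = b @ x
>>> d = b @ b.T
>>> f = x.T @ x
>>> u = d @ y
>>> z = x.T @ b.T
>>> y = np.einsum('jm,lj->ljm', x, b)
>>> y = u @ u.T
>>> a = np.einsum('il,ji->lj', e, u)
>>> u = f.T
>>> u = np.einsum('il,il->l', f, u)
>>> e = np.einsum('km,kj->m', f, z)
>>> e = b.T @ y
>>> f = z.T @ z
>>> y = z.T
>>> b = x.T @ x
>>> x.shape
(11, 2)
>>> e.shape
(11, 17)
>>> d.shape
(17, 17)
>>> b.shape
(2, 2)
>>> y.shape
(17, 2)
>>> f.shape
(17, 17)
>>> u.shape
(2,)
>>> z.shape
(2, 17)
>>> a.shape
(3, 17)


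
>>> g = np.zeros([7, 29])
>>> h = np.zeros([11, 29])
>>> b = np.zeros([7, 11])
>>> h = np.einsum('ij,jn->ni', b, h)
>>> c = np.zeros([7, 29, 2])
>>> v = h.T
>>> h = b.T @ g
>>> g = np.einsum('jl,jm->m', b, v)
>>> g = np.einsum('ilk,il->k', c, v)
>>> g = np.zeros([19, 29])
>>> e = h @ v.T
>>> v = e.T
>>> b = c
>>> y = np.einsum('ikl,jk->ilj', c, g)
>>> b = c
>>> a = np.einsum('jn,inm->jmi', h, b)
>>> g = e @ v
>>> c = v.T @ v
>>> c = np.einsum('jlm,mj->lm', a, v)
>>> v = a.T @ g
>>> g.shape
(11, 11)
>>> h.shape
(11, 29)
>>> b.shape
(7, 29, 2)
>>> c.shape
(2, 7)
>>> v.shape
(7, 2, 11)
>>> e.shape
(11, 7)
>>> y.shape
(7, 2, 19)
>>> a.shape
(11, 2, 7)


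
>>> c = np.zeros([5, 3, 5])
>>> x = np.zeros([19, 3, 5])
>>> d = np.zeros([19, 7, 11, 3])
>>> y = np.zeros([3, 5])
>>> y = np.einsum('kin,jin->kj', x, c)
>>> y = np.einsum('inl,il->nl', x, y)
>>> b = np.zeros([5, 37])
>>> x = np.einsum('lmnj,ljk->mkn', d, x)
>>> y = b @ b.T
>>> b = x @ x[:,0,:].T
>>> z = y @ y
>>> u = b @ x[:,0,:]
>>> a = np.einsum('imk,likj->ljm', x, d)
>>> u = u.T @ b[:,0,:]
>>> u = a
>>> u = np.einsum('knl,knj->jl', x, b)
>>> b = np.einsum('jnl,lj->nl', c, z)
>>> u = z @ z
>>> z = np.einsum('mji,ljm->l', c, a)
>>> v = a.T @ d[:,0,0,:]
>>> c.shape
(5, 3, 5)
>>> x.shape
(7, 5, 11)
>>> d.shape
(19, 7, 11, 3)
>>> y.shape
(5, 5)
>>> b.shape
(3, 5)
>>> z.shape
(19,)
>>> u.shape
(5, 5)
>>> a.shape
(19, 3, 5)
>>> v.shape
(5, 3, 3)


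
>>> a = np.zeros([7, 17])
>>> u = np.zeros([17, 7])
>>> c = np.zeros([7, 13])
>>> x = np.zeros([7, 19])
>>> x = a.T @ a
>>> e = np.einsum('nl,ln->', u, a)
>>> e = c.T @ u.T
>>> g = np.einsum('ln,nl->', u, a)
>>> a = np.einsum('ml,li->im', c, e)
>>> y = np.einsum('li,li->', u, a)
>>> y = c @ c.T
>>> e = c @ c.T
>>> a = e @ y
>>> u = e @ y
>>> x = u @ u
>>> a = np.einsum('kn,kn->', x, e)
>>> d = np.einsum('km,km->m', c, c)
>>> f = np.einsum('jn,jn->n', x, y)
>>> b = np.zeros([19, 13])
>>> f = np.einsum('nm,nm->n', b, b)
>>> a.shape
()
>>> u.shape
(7, 7)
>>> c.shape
(7, 13)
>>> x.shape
(7, 7)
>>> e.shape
(7, 7)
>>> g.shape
()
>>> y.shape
(7, 7)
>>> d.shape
(13,)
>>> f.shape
(19,)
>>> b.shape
(19, 13)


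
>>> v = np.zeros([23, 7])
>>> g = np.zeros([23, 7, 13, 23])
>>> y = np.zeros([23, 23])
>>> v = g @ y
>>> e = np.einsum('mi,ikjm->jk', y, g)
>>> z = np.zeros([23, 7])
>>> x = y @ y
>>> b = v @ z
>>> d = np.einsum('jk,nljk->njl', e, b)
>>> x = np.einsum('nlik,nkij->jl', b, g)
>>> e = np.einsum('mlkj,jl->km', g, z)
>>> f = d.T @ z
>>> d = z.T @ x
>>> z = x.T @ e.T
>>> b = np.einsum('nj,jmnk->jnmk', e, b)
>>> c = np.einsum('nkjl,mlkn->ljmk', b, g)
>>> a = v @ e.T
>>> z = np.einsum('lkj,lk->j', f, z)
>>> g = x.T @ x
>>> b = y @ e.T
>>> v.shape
(23, 7, 13, 23)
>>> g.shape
(7, 7)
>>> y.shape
(23, 23)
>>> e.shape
(13, 23)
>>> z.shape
(7,)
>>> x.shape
(23, 7)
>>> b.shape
(23, 13)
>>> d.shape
(7, 7)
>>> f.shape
(7, 13, 7)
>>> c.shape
(7, 7, 23, 13)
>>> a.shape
(23, 7, 13, 13)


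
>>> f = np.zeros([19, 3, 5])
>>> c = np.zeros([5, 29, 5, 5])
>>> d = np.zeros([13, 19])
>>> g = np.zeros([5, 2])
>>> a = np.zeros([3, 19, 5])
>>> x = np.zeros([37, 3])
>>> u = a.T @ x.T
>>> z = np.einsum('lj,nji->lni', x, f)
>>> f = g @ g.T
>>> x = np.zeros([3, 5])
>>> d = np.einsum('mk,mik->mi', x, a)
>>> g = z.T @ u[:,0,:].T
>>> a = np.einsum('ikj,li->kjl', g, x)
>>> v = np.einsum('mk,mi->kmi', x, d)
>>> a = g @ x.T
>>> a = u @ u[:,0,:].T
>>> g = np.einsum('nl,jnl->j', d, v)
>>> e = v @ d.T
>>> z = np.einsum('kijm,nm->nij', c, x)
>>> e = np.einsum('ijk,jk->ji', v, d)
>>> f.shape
(5, 5)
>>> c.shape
(5, 29, 5, 5)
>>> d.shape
(3, 19)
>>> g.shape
(5,)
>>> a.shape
(5, 19, 5)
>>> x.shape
(3, 5)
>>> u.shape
(5, 19, 37)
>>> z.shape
(3, 29, 5)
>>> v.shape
(5, 3, 19)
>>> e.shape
(3, 5)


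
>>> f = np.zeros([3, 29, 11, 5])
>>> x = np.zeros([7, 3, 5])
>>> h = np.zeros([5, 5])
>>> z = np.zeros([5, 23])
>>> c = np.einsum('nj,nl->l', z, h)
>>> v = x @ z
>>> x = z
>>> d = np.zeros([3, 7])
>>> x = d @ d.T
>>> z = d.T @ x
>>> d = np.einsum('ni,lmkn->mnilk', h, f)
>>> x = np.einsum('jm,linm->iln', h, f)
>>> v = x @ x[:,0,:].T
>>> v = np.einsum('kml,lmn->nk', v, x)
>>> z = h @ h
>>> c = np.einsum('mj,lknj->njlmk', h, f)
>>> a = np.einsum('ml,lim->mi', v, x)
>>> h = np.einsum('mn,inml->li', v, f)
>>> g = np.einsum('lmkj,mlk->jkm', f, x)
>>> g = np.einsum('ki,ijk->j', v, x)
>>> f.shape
(3, 29, 11, 5)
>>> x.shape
(29, 3, 11)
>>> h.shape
(5, 3)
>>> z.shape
(5, 5)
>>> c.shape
(11, 5, 3, 5, 29)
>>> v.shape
(11, 29)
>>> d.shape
(29, 5, 5, 3, 11)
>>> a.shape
(11, 3)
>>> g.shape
(3,)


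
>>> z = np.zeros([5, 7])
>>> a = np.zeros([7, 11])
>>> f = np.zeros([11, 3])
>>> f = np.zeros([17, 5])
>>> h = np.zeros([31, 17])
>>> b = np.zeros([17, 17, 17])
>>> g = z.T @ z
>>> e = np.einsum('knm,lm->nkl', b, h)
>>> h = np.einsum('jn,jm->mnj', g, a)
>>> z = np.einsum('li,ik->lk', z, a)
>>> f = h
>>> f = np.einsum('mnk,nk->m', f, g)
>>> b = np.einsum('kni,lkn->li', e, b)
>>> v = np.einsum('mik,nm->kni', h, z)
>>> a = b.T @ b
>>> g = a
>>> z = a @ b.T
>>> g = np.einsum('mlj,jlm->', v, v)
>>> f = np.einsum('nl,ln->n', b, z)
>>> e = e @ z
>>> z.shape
(31, 17)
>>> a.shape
(31, 31)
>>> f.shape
(17,)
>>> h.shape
(11, 7, 7)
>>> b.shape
(17, 31)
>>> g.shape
()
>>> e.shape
(17, 17, 17)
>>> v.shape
(7, 5, 7)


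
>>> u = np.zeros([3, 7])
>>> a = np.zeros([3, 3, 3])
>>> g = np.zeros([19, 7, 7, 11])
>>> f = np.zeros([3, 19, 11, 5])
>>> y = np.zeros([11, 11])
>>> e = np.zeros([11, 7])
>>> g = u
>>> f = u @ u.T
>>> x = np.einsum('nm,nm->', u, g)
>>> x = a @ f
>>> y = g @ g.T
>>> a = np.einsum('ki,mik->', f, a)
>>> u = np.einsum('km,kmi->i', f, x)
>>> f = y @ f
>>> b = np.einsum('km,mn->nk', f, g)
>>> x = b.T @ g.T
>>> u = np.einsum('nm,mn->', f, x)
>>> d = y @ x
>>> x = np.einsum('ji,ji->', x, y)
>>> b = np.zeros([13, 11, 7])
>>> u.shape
()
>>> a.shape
()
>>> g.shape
(3, 7)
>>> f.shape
(3, 3)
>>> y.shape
(3, 3)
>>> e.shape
(11, 7)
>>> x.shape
()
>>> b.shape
(13, 11, 7)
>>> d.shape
(3, 3)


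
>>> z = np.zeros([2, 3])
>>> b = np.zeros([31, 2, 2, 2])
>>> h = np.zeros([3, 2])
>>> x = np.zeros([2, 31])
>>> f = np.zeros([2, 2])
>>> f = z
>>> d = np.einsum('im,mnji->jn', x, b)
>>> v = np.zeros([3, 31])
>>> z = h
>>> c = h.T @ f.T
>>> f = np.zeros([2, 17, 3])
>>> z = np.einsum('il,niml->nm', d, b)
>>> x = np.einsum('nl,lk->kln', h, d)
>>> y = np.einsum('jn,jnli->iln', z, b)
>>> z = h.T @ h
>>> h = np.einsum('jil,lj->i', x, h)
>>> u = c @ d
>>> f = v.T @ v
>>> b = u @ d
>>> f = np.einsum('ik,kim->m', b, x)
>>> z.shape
(2, 2)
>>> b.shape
(2, 2)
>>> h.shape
(2,)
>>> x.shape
(2, 2, 3)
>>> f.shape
(3,)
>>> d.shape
(2, 2)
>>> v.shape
(3, 31)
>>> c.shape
(2, 2)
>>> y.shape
(2, 2, 2)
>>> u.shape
(2, 2)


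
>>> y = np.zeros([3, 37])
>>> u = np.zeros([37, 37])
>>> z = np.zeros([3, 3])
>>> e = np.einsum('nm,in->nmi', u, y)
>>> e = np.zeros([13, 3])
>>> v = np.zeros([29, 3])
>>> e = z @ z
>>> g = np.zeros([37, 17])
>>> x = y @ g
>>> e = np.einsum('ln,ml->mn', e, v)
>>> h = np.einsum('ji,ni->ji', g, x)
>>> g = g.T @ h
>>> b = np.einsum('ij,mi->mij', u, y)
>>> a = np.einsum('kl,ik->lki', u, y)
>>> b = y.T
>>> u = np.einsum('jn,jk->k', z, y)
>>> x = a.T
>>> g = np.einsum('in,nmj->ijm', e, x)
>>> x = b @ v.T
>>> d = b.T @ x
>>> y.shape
(3, 37)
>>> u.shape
(37,)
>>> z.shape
(3, 3)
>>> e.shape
(29, 3)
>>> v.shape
(29, 3)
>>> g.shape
(29, 37, 37)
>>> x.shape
(37, 29)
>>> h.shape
(37, 17)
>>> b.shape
(37, 3)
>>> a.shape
(37, 37, 3)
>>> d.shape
(3, 29)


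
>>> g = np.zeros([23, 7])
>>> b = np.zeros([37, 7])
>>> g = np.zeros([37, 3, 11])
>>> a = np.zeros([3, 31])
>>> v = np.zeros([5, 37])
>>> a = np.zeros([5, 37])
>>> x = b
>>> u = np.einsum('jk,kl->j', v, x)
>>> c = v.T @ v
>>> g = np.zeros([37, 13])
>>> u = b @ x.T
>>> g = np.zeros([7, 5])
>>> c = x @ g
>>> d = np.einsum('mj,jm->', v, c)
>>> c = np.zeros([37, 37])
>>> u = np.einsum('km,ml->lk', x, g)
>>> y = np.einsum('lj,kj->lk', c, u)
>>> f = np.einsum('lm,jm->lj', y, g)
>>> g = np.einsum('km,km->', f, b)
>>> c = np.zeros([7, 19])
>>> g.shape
()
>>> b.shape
(37, 7)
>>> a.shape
(5, 37)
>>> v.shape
(5, 37)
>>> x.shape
(37, 7)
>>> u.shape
(5, 37)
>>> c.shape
(7, 19)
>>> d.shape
()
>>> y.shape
(37, 5)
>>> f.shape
(37, 7)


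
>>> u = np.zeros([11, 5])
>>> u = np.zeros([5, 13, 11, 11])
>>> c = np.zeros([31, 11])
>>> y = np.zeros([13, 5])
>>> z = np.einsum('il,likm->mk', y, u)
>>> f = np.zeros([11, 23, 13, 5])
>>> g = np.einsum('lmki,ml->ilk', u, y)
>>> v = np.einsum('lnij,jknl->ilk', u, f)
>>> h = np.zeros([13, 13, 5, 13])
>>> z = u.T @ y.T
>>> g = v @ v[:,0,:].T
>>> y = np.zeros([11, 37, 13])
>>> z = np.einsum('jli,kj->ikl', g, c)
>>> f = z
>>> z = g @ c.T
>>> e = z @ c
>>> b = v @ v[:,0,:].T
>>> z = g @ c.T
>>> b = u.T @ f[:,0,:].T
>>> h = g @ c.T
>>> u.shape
(5, 13, 11, 11)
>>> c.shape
(31, 11)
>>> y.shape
(11, 37, 13)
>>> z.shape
(11, 5, 31)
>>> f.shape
(11, 31, 5)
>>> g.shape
(11, 5, 11)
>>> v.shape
(11, 5, 23)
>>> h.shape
(11, 5, 31)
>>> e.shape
(11, 5, 11)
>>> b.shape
(11, 11, 13, 11)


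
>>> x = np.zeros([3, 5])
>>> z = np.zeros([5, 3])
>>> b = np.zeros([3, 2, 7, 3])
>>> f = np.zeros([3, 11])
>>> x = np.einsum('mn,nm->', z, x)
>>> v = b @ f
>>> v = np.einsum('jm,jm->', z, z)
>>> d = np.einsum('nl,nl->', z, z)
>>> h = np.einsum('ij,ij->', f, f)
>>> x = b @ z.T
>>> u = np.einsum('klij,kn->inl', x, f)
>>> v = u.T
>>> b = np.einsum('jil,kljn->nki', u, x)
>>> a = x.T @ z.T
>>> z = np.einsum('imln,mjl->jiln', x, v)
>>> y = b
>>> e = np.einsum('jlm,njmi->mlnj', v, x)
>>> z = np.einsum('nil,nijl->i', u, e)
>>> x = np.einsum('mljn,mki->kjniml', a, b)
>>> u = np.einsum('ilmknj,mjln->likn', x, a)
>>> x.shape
(3, 2, 5, 11, 5, 7)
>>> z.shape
(11,)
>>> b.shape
(5, 3, 11)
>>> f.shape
(3, 11)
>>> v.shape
(2, 11, 7)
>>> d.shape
()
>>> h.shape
()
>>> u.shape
(2, 3, 11, 5)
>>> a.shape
(5, 7, 2, 5)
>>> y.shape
(5, 3, 11)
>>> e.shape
(7, 11, 3, 2)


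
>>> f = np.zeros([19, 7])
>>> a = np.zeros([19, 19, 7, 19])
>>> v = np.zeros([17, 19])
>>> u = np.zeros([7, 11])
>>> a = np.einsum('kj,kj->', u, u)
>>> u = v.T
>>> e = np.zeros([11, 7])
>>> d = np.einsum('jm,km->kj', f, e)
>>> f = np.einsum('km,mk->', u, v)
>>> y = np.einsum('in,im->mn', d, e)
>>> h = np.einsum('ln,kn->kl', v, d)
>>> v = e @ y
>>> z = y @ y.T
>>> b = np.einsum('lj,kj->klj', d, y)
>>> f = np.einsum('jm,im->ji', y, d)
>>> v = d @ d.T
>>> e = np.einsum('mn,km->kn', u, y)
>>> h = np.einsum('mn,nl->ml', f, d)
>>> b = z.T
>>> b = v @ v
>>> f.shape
(7, 11)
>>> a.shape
()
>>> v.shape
(11, 11)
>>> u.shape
(19, 17)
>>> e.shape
(7, 17)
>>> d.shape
(11, 19)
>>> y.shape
(7, 19)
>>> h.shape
(7, 19)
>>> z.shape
(7, 7)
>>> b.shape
(11, 11)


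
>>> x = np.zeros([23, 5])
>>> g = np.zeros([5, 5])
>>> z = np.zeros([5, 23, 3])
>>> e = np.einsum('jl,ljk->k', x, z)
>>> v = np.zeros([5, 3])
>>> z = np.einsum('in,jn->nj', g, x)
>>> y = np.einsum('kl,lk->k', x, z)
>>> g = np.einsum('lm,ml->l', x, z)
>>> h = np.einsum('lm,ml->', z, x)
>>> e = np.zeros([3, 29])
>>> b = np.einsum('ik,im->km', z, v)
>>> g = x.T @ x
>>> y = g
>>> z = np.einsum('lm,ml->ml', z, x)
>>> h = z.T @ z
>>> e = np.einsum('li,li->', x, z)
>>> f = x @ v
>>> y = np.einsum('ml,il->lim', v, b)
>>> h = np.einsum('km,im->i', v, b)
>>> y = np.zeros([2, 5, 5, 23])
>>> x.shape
(23, 5)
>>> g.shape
(5, 5)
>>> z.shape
(23, 5)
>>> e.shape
()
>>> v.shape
(5, 3)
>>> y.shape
(2, 5, 5, 23)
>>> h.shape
(23,)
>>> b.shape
(23, 3)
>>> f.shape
(23, 3)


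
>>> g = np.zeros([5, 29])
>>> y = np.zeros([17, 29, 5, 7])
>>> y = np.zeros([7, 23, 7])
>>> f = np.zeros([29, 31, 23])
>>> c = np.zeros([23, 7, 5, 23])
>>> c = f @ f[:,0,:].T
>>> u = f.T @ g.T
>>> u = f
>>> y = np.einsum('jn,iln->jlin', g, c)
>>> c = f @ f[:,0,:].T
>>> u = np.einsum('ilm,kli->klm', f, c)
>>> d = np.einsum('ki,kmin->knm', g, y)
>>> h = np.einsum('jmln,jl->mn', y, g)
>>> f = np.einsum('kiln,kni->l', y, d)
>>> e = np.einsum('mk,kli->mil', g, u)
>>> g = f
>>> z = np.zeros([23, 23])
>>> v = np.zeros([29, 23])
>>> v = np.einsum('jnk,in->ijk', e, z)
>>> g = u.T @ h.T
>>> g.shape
(23, 31, 31)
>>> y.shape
(5, 31, 29, 29)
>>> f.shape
(29,)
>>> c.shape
(29, 31, 29)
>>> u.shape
(29, 31, 23)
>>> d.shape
(5, 29, 31)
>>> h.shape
(31, 29)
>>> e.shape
(5, 23, 31)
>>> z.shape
(23, 23)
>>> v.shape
(23, 5, 31)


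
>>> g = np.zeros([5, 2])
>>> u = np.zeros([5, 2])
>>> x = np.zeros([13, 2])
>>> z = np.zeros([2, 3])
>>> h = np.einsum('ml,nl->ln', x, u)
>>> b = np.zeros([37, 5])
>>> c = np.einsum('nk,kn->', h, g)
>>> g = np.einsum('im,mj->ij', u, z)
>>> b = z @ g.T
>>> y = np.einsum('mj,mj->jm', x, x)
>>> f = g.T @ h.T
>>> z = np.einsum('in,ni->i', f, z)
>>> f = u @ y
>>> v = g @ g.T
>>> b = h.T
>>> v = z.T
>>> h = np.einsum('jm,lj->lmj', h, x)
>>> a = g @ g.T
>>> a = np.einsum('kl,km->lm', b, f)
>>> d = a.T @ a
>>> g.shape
(5, 3)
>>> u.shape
(5, 2)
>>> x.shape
(13, 2)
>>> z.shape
(3,)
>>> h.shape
(13, 5, 2)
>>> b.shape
(5, 2)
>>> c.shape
()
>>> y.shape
(2, 13)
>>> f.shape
(5, 13)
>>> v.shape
(3,)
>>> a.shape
(2, 13)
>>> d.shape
(13, 13)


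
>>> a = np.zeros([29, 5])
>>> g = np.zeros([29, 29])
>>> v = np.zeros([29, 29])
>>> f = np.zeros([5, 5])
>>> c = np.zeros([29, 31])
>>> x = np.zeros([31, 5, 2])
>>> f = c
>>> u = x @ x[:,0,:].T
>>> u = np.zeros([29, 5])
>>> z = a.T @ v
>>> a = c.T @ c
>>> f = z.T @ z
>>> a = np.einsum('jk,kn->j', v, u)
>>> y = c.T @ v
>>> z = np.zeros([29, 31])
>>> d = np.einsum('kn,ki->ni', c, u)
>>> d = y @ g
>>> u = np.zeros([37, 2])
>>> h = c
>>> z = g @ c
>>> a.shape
(29,)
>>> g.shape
(29, 29)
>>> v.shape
(29, 29)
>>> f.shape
(29, 29)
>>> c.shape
(29, 31)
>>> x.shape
(31, 5, 2)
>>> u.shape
(37, 2)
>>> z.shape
(29, 31)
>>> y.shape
(31, 29)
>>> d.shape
(31, 29)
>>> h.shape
(29, 31)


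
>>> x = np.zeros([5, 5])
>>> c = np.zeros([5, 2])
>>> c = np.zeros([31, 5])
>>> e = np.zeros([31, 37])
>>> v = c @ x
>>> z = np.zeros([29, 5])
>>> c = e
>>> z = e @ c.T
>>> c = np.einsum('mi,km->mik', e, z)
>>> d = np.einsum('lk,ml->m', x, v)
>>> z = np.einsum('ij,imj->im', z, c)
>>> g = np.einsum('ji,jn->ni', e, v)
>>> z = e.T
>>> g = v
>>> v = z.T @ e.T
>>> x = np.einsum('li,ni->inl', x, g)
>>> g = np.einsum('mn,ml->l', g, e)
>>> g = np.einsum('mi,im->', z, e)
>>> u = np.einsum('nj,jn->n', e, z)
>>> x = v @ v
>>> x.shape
(31, 31)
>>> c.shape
(31, 37, 31)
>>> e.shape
(31, 37)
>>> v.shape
(31, 31)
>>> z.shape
(37, 31)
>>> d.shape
(31,)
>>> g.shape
()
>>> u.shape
(31,)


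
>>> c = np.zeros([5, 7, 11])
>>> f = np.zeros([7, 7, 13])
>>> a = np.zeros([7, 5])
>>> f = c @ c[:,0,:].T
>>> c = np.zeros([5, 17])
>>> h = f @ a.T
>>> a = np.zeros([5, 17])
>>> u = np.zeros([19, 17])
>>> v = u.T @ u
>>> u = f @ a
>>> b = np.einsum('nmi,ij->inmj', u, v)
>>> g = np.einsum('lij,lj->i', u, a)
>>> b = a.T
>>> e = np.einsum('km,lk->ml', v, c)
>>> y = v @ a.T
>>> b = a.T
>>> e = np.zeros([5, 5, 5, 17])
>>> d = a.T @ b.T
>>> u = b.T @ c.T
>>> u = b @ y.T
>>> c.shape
(5, 17)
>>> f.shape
(5, 7, 5)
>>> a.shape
(5, 17)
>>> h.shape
(5, 7, 7)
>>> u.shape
(17, 17)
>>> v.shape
(17, 17)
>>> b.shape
(17, 5)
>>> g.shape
(7,)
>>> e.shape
(5, 5, 5, 17)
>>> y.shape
(17, 5)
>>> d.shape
(17, 17)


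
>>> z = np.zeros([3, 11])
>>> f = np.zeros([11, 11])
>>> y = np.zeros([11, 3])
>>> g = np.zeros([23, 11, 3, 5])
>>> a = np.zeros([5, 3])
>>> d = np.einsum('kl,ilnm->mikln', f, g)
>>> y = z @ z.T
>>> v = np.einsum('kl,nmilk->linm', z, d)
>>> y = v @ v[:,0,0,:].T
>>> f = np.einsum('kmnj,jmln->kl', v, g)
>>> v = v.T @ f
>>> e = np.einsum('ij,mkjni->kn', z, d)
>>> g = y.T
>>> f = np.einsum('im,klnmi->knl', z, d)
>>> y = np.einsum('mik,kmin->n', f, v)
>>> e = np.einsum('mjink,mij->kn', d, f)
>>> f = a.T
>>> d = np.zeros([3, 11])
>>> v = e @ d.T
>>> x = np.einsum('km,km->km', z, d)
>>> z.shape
(3, 11)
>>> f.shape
(3, 5)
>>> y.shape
(3,)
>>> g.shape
(11, 5, 11, 11)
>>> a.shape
(5, 3)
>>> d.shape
(3, 11)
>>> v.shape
(3, 3)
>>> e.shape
(3, 11)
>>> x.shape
(3, 11)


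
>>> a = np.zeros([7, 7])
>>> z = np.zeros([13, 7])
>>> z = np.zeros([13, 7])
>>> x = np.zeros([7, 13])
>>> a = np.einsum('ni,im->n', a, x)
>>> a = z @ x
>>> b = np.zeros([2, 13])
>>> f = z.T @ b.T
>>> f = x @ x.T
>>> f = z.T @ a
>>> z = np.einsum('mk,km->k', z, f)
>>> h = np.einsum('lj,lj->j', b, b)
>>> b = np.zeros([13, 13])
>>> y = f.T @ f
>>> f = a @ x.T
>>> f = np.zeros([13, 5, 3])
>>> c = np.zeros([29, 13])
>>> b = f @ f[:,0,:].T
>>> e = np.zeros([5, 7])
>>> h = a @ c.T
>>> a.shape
(13, 13)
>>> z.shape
(7,)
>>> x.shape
(7, 13)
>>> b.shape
(13, 5, 13)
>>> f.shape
(13, 5, 3)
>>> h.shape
(13, 29)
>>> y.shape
(13, 13)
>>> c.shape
(29, 13)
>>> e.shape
(5, 7)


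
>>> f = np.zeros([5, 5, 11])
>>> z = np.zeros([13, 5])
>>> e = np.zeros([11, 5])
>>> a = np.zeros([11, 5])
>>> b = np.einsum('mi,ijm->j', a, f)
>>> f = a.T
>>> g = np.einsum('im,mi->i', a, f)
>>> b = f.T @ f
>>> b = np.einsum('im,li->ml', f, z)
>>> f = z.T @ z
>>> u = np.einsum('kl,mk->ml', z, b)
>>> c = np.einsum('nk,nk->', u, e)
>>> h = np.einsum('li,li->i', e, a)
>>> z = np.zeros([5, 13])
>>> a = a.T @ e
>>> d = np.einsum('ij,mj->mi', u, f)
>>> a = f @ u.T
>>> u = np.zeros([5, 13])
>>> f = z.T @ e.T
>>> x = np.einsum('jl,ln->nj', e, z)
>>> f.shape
(13, 11)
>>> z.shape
(5, 13)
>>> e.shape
(11, 5)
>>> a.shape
(5, 11)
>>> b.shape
(11, 13)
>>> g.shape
(11,)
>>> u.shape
(5, 13)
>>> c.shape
()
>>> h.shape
(5,)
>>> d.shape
(5, 11)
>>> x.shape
(13, 11)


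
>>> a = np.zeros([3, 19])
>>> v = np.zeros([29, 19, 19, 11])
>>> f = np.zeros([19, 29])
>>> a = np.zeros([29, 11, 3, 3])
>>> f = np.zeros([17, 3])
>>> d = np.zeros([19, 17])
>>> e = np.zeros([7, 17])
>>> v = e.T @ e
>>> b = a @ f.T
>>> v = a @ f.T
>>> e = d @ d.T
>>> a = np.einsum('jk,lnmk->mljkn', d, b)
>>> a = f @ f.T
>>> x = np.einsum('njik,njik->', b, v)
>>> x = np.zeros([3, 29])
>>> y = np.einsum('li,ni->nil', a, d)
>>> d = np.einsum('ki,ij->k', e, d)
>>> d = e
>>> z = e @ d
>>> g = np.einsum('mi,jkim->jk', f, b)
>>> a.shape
(17, 17)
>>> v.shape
(29, 11, 3, 17)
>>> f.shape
(17, 3)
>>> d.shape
(19, 19)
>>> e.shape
(19, 19)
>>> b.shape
(29, 11, 3, 17)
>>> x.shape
(3, 29)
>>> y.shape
(19, 17, 17)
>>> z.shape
(19, 19)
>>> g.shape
(29, 11)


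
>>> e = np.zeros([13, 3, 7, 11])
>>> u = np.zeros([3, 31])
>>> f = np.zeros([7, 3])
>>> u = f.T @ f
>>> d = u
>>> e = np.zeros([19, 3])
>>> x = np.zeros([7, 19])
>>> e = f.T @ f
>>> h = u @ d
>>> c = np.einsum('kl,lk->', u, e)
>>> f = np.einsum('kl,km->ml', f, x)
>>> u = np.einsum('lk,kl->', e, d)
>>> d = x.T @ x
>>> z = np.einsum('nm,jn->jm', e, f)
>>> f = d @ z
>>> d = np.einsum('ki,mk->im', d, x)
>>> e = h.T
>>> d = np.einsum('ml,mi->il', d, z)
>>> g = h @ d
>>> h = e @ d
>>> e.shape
(3, 3)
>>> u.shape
()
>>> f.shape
(19, 3)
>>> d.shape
(3, 7)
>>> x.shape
(7, 19)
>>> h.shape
(3, 7)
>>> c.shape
()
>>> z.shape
(19, 3)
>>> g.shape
(3, 7)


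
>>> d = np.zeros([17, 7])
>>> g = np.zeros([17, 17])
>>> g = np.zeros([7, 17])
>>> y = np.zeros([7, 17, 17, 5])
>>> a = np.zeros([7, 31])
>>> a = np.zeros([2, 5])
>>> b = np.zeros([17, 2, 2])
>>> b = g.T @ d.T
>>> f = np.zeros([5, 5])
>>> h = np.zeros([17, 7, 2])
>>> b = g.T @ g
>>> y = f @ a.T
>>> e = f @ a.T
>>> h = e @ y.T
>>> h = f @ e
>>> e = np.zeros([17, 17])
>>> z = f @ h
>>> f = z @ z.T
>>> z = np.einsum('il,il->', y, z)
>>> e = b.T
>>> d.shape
(17, 7)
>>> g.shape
(7, 17)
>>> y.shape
(5, 2)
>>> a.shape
(2, 5)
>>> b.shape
(17, 17)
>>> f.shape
(5, 5)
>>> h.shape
(5, 2)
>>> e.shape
(17, 17)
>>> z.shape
()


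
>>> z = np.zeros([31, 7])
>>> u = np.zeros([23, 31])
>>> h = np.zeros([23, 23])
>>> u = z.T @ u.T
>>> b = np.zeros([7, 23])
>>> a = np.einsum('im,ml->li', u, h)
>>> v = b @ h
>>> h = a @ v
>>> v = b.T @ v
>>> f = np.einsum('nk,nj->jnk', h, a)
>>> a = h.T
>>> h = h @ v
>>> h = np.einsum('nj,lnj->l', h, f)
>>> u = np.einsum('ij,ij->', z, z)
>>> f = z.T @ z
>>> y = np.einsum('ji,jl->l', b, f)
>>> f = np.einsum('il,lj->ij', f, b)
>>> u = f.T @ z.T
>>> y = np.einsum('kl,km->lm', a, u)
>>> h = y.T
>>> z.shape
(31, 7)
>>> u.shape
(23, 31)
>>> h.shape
(31, 23)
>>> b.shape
(7, 23)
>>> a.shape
(23, 23)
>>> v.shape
(23, 23)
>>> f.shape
(7, 23)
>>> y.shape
(23, 31)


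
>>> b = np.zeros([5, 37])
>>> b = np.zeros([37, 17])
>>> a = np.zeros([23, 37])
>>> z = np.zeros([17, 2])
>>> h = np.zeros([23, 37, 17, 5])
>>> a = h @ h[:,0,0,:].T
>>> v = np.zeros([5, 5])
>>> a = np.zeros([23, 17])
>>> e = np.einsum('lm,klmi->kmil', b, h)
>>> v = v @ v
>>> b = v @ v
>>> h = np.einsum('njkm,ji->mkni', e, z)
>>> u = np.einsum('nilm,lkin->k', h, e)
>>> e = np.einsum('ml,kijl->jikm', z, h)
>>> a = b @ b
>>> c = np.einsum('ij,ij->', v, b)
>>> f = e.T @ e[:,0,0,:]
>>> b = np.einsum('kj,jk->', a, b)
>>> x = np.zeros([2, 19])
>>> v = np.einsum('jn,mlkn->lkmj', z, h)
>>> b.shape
()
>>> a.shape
(5, 5)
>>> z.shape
(17, 2)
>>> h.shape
(37, 5, 23, 2)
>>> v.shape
(5, 23, 37, 17)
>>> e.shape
(23, 5, 37, 17)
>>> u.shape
(17,)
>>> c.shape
()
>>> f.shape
(17, 37, 5, 17)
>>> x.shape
(2, 19)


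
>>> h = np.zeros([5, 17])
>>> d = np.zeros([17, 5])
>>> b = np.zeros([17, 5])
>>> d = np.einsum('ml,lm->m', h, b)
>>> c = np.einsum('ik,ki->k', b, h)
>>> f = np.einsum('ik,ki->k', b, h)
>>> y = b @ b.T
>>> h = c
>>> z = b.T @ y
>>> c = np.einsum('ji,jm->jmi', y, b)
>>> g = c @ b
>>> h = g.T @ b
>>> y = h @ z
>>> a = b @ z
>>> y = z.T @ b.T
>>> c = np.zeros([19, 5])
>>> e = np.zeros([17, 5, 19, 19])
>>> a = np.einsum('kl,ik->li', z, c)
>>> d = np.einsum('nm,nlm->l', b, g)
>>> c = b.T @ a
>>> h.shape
(5, 5, 5)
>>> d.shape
(5,)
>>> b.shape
(17, 5)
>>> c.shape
(5, 19)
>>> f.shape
(5,)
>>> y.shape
(17, 17)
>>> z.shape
(5, 17)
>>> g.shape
(17, 5, 5)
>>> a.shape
(17, 19)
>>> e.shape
(17, 5, 19, 19)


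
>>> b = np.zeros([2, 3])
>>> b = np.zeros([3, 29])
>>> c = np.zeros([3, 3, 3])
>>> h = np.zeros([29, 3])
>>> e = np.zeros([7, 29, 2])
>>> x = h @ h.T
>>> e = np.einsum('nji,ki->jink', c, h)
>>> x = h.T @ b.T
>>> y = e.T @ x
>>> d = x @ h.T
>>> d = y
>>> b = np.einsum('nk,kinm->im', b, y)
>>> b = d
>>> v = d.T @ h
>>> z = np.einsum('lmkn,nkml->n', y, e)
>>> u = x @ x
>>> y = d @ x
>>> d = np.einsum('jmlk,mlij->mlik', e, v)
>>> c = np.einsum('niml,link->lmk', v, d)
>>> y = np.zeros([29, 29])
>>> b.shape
(29, 3, 3, 3)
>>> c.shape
(3, 3, 29)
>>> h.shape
(29, 3)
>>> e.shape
(3, 3, 3, 29)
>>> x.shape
(3, 3)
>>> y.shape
(29, 29)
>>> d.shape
(3, 3, 3, 29)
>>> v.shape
(3, 3, 3, 3)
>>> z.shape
(3,)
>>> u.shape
(3, 3)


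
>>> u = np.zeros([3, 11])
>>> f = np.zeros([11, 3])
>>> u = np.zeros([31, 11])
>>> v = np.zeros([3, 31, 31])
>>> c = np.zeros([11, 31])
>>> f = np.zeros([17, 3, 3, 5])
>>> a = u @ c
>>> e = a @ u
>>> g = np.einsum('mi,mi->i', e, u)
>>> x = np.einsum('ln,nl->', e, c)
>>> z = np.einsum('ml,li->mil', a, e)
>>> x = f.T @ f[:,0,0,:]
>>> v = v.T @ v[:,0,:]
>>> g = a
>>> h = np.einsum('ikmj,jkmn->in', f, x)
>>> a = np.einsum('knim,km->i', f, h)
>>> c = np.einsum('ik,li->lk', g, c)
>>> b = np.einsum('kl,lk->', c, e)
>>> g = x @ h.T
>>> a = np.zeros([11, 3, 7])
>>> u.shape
(31, 11)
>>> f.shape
(17, 3, 3, 5)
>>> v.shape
(31, 31, 31)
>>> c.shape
(11, 31)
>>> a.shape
(11, 3, 7)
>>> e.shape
(31, 11)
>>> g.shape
(5, 3, 3, 17)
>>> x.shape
(5, 3, 3, 5)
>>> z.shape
(31, 11, 31)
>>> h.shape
(17, 5)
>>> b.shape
()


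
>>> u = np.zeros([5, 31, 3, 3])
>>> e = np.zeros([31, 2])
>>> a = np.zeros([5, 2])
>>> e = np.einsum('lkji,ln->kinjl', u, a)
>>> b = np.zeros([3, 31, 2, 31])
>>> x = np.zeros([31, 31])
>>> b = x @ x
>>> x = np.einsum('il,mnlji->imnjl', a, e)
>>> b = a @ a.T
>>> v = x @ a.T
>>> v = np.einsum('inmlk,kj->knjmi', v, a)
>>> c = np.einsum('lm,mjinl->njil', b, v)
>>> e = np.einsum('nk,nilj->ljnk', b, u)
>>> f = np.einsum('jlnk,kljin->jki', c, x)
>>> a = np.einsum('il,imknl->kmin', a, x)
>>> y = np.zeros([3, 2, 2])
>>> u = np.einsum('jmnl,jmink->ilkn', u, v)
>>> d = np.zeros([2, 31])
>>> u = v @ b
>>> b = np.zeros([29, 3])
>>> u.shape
(5, 31, 2, 3, 5)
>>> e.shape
(3, 3, 5, 5)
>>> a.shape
(3, 31, 5, 3)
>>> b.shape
(29, 3)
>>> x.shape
(5, 31, 3, 3, 2)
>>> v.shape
(5, 31, 2, 3, 5)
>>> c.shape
(3, 31, 2, 5)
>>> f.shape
(3, 5, 3)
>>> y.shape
(3, 2, 2)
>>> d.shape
(2, 31)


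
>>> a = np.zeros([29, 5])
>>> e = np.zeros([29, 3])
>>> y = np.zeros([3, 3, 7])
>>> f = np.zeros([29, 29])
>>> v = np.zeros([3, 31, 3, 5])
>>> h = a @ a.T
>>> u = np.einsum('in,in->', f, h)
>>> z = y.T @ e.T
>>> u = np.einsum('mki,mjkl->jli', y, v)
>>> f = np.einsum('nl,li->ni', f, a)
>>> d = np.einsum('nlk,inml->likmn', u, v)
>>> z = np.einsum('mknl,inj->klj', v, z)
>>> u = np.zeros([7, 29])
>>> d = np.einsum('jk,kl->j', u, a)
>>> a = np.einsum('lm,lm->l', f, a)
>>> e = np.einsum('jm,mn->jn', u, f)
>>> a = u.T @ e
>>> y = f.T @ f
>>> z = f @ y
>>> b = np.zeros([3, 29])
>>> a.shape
(29, 5)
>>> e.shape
(7, 5)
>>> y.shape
(5, 5)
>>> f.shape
(29, 5)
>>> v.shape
(3, 31, 3, 5)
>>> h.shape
(29, 29)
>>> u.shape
(7, 29)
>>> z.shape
(29, 5)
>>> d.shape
(7,)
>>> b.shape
(3, 29)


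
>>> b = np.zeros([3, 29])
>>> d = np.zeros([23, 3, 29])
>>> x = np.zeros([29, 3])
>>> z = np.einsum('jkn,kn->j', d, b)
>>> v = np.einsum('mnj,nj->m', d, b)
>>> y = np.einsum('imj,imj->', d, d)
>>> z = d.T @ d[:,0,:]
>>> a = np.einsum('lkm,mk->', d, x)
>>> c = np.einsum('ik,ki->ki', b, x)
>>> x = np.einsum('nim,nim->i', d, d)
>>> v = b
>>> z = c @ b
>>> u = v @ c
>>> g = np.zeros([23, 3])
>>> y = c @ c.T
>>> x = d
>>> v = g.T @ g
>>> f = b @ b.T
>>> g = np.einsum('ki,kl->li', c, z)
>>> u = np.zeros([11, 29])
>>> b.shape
(3, 29)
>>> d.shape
(23, 3, 29)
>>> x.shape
(23, 3, 29)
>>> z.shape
(29, 29)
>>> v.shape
(3, 3)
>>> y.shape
(29, 29)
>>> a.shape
()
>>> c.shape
(29, 3)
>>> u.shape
(11, 29)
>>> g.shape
(29, 3)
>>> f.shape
(3, 3)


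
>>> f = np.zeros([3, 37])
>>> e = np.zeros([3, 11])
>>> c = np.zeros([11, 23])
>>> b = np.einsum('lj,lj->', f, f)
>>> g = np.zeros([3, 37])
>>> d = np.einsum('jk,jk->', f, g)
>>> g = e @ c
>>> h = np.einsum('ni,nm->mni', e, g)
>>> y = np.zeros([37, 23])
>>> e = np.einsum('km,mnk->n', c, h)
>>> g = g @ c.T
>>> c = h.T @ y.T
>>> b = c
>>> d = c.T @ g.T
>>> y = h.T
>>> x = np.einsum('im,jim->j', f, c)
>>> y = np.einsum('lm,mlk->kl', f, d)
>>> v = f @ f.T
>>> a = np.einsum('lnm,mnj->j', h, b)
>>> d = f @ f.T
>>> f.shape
(3, 37)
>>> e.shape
(3,)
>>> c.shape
(11, 3, 37)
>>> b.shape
(11, 3, 37)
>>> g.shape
(3, 11)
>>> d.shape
(3, 3)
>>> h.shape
(23, 3, 11)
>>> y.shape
(3, 3)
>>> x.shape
(11,)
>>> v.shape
(3, 3)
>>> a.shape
(37,)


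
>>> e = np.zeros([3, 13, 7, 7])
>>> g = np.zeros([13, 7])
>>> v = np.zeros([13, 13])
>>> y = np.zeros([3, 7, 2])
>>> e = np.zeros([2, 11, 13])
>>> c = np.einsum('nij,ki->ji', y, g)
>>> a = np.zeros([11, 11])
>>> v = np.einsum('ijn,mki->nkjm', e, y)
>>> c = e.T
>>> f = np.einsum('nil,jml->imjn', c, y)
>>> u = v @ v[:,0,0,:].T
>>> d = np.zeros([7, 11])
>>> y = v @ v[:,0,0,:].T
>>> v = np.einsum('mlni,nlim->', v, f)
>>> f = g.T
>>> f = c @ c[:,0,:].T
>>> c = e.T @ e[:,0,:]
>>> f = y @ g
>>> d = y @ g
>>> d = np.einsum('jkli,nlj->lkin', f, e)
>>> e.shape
(2, 11, 13)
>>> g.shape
(13, 7)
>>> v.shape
()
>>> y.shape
(13, 7, 11, 13)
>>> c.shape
(13, 11, 13)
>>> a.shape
(11, 11)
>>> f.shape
(13, 7, 11, 7)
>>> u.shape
(13, 7, 11, 13)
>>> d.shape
(11, 7, 7, 2)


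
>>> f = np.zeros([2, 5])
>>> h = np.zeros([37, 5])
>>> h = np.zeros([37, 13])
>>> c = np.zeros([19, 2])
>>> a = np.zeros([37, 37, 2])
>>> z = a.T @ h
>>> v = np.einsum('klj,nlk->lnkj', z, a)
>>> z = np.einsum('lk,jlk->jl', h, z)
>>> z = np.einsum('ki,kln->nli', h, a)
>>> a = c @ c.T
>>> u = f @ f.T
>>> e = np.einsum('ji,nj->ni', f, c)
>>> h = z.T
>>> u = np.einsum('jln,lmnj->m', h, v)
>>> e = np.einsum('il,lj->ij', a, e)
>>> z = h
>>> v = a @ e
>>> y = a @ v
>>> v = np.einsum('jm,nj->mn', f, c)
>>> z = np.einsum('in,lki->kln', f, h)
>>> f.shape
(2, 5)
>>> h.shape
(13, 37, 2)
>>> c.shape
(19, 2)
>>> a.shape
(19, 19)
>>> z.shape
(37, 13, 5)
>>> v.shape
(5, 19)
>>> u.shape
(37,)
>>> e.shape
(19, 5)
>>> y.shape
(19, 5)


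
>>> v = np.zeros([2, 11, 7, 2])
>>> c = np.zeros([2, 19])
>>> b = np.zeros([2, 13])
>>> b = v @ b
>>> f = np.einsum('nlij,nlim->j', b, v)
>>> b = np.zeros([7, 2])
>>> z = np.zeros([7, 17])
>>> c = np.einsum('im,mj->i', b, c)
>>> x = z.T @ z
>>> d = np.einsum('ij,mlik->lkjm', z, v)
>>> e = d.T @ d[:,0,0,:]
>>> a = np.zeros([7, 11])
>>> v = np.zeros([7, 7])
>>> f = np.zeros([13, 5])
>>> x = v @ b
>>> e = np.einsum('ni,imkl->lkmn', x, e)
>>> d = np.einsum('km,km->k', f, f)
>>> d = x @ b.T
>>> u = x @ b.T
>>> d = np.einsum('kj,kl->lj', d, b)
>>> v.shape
(7, 7)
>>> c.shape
(7,)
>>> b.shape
(7, 2)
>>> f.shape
(13, 5)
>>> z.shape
(7, 17)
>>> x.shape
(7, 2)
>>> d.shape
(2, 7)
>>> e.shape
(2, 2, 17, 7)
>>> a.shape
(7, 11)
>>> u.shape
(7, 7)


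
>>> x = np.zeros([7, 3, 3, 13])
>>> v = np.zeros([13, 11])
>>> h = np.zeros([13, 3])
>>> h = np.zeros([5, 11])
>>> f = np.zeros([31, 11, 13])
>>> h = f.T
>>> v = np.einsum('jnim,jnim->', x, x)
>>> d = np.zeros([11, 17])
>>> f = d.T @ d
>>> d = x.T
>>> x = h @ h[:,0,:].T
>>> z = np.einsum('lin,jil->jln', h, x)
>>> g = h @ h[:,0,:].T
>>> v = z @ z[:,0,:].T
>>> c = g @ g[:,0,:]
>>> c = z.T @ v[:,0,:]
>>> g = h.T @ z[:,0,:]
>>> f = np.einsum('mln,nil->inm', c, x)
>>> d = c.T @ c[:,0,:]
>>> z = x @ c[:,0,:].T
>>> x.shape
(13, 11, 13)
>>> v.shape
(13, 13, 13)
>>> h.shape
(13, 11, 31)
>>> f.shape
(11, 13, 31)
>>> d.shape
(13, 13, 13)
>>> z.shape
(13, 11, 31)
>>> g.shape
(31, 11, 31)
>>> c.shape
(31, 13, 13)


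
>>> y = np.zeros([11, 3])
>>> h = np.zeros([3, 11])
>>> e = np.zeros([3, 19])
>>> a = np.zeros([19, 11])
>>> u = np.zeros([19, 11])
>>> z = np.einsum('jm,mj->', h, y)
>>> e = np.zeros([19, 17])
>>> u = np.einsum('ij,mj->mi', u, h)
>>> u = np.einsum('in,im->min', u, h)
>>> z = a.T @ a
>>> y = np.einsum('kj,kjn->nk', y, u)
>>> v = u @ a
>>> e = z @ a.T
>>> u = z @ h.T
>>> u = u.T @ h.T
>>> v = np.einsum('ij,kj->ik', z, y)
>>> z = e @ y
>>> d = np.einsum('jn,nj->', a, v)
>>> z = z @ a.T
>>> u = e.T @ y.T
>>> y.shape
(19, 11)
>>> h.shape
(3, 11)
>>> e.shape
(11, 19)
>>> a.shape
(19, 11)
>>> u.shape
(19, 19)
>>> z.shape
(11, 19)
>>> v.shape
(11, 19)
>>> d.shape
()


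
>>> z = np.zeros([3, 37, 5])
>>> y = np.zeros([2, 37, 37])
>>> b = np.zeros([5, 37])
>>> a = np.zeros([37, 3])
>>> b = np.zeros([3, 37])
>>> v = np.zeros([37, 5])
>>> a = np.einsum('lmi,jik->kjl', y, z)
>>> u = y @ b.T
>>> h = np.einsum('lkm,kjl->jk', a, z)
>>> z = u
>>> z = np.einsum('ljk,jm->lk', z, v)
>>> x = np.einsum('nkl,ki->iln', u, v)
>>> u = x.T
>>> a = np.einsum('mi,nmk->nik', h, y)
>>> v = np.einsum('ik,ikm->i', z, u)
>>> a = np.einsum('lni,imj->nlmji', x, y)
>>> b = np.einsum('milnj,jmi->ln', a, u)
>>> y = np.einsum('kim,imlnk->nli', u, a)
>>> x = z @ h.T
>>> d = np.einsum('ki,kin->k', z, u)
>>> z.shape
(2, 3)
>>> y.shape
(37, 37, 3)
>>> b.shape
(37, 37)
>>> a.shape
(3, 5, 37, 37, 2)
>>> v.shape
(2,)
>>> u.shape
(2, 3, 5)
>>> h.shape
(37, 3)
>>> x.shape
(2, 37)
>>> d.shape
(2,)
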